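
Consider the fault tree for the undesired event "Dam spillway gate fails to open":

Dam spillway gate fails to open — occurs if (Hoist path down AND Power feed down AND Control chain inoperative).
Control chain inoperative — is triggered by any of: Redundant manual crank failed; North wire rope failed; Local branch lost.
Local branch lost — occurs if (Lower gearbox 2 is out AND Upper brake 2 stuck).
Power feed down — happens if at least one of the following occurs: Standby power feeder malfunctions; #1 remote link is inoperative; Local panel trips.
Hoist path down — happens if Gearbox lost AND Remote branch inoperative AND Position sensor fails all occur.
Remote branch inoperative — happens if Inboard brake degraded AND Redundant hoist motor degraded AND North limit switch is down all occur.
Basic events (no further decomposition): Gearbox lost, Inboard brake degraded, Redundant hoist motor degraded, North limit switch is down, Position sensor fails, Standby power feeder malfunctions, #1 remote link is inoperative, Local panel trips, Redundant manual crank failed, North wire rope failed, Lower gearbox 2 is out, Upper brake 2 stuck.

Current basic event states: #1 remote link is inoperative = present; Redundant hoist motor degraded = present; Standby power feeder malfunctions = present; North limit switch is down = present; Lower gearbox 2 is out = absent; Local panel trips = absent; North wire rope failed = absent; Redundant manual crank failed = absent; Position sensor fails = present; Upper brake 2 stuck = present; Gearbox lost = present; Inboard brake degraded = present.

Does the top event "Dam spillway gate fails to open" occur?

Remote branch inoperative [AND]: Inboard brake degraded=occurs, Redundant hoist motor degraded=occurs, North limit switch is down=occurs → all inputs occur → occurs.
Hoist path down [AND]: Gearbox lost=occurs, Remote branch inoperative=occurs, Position sensor fails=occurs → all inputs occur → occurs.
Power feed down [OR]: Standby power feeder malfunctions=occurs, #1 remote link is inoperative=occurs, Local panel trips=not → at least one input occurs → occurs.
Local branch lost [AND]: Lower gearbox 2 is out=not, Upper brake 2 stuck=occurs → not all inputs occur → does not occur.
Control chain inoperative [OR]: Redundant manual crank failed=not, North wire rope failed=not, Local branch lost=not → no input occurs → does not occur.
Dam spillway gate fails to open [AND]: Hoist path down=occurs, Power feed down=occurs, Control chain inoperative=not → not all inputs occur → does not occur.

No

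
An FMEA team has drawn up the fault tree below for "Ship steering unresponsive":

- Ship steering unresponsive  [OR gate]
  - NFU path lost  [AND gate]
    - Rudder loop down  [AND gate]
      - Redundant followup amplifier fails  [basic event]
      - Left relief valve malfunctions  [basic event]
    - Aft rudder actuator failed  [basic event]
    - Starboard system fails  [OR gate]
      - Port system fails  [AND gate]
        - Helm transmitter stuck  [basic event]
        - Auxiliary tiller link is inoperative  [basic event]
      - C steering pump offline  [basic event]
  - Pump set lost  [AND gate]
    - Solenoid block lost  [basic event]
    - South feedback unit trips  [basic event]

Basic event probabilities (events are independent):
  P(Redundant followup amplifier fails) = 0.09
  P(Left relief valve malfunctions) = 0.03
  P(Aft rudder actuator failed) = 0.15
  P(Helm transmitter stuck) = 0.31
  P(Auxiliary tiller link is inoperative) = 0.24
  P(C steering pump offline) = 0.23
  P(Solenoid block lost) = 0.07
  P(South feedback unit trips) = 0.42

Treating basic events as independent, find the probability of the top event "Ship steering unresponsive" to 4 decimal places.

0.0295

P(Rudder loop down) [AND] = 0.09 × 0.03 = 0.002700
P(Port system fails) [AND] = 0.31 × 0.24 = 0.074400
P(Starboard system fails) [OR] = 1 − (1−0.074400) × (1−0.23) = 0.287288
P(NFU path lost) [AND] = 0.002700 × 0.15 × 0.287288 = 0.000116
P(Pump set lost) [AND] = 0.07 × 0.42 = 0.029400
P(Ship steering unresponsive) [OR] = 1 − (1−0.000116) × (1−0.029400) = 0.029513
Rounded to 4 decimal places: P(Ship steering unresponsive) ≈ 0.0295.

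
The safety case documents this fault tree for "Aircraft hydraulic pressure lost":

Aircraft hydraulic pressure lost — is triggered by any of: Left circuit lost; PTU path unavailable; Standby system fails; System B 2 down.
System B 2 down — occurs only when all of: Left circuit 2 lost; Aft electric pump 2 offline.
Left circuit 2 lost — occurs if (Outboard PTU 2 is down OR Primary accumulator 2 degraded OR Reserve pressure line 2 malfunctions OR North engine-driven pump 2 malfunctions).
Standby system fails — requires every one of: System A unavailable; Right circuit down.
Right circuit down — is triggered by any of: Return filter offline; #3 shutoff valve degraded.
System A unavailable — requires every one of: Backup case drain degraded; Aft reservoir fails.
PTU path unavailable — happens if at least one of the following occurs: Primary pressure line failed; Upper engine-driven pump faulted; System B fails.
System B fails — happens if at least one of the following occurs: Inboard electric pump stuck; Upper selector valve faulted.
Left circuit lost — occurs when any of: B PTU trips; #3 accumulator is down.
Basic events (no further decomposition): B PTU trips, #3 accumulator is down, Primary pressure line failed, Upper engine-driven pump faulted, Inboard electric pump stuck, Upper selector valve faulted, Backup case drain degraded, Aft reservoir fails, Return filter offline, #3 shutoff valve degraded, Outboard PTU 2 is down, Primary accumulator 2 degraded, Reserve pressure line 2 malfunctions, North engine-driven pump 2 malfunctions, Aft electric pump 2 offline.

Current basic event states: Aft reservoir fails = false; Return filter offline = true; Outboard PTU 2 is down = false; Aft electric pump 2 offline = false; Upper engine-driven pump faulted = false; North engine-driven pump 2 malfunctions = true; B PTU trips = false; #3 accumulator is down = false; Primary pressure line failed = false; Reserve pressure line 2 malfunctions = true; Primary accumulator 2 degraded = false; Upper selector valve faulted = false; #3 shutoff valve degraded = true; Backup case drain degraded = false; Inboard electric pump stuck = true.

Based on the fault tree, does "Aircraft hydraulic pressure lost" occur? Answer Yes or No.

Yes

Left circuit lost [OR]: B PTU trips=not, #3 accumulator is down=not → no input occurs → does not occur.
System B fails [OR]: Inboard electric pump stuck=occurs, Upper selector valve faulted=not → at least one input occurs → occurs.
PTU path unavailable [OR]: Primary pressure line failed=not, Upper engine-driven pump faulted=not, System B fails=occurs → at least one input occurs → occurs.
System A unavailable [AND]: Backup case drain degraded=not, Aft reservoir fails=not → not all inputs occur → does not occur.
Right circuit down [OR]: Return filter offline=occurs, #3 shutoff valve degraded=occurs → at least one input occurs → occurs.
Standby system fails [AND]: System A unavailable=not, Right circuit down=occurs → not all inputs occur → does not occur.
Left circuit 2 lost [OR]: Outboard PTU 2 is down=not, Primary accumulator 2 degraded=not, Reserve pressure line 2 malfunctions=occurs, North engine-driven pump 2 malfunctions=occurs → at least one input occurs → occurs.
System B 2 down [AND]: Left circuit 2 lost=occurs, Aft electric pump 2 offline=not → not all inputs occur → does not occur.
Aircraft hydraulic pressure lost [OR]: Left circuit lost=not, PTU path unavailable=occurs, Standby system fails=not, System B 2 down=not → at least one input occurs → occurs.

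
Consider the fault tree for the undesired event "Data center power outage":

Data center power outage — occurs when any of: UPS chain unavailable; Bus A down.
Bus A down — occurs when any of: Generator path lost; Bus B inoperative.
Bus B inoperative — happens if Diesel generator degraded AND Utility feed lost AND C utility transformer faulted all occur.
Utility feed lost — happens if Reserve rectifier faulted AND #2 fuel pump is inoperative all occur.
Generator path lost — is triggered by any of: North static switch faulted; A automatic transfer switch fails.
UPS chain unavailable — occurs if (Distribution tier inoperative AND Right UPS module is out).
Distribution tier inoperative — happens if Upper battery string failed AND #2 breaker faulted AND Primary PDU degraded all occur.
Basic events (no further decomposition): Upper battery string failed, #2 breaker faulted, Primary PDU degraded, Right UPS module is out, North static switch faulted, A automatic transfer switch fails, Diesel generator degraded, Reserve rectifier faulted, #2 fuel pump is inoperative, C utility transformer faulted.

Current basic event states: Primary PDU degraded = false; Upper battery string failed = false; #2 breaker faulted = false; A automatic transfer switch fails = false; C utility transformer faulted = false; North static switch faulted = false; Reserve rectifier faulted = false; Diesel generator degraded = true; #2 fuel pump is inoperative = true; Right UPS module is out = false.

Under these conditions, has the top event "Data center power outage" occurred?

Distribution tier inoperative [AND]: Upper battery string failed=not, #2 breaker faulted=not, Primary PDU degraded=not → not all inputs occur → does not occur.
UPS chain unavailable [AND]: Distribution tier inoperative=not, Right UPS module is out=not → not all inputs occur → does not occur.
Generator path lost [OR]: North static switch faulted=not, A automatic transfer switch fails=not → no input occurs → does not occur.
Utility feed lost [AND]: Reserve rectifier faulted=not, #2 fuel pump is inoperative=occurs → not all inputs occur → does not occur.
Bus B inoperative [AND]: Diesel generator degraded=occurs, Utility feed lost=not, C utility transformer faulted=not → not all inputs occur → does not occur.
Bus A down [OR]: Generator path lost=not, Bus B inoperative=not → no input occurs → does not occur.
Data center power outage [OR]: UPS chain unavailable=not, Bus A down=not → no input occurs → does not occur.

No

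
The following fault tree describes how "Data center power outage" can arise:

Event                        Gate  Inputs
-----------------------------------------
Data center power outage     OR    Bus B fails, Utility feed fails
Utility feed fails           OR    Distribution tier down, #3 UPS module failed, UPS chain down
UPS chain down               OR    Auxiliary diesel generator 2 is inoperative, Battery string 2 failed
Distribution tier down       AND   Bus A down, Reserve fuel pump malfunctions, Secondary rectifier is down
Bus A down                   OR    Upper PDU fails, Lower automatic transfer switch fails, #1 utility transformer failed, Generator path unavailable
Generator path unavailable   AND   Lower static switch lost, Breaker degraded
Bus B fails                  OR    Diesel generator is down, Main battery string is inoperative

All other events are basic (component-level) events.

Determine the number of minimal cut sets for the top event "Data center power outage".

Bus B fails [OR]: union of children's cut sets → 2 cut set(s).
Generator path unavailable [AND]: one cut set from each child combined → 1 × 1 = 1 cut set(s).
Bus A down [OR]: union of children's cut sets → 4 cut set(s).
Distribution tier down [AND]: one cut set from each child combined → 4 × 1 × 1 = 4 cut set(s).
UPS chain down [OR]: union of children's cut sets → 2 cut set(s).
Utility feed fails [OR]: union of children's cut sets → 7 cut set(s).
Data center power outage [OR]: union of children's cut sets → 9 cut set(s).
Minimal cut sets: {Diesel generator is down}; {Main battery string is inoperative}; {Reserve fuel pump malfunctions, Secondary rectifier is down, Upper PDU fails}; {Lower automatic transfer switch fails, Reserve fuel pump malfunctions, Secondary rectifier is down}; {#1 utility transformer failed, Reserve fuel pump malfunctions, Secondary rectifier is down}; {Breaker degraded, Lower static switch lost, Reserve fuel pump malfunctions, Secondary rectifier is down}; {#3 UPS module failed}; {Auxiliary diesel generator 2 is inoperative}; {Battery string 2 failed}.

9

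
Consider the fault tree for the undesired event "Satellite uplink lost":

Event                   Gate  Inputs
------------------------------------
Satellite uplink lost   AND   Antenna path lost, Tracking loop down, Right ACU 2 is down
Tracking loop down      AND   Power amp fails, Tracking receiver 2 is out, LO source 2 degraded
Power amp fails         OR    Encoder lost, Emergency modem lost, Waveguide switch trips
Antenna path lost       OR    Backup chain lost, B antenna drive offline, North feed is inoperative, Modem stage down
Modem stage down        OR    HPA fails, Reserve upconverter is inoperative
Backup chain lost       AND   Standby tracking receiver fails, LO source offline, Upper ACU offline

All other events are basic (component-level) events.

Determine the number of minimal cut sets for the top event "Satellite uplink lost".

Backup chain lost [AND]: one cut set from each child combined → 1 × 1 × 1 = 1 cut set(s).
Modem stage down [OR]: union of children's cut sets → 2 cut set(s).
Antenna path lost [OR]: union of children's cut sets → 5 cut set(s).
Power amp fails [OR]: union of children's cut sets → 3 cut set(s).
Tracking loop down [AND]: one cut set from each child combined → 3 × 1 × 1 = 3 cut set(s).
Satellite uplink lost [AND]: one cut set from each child combined → 5 × 3 × 1 = 15 cut set(s).

15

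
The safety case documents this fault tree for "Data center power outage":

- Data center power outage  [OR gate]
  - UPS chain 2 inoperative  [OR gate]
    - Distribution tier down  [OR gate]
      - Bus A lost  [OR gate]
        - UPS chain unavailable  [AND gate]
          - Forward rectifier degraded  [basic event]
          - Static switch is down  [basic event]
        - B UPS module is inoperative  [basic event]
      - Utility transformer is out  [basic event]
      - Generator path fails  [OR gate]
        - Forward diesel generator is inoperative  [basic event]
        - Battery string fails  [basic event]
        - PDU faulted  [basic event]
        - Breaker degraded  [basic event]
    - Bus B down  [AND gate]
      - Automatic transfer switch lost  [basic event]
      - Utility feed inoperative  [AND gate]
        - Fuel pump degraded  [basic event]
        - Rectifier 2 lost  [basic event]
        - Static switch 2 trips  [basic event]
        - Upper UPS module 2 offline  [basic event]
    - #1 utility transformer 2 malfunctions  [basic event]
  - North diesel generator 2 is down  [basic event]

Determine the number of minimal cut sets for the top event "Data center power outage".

10

UPS chain unavailable [AND]: one cut set from each child combined → 1 × 1 = 1 cut set(s).
Bus A lost [OR]: union of children's cut sets → 2 cut set(s).
Generator path fails [OR]: union of children's cut sets → 4 cut set(s).
Distribution tier down [OR]: union of children's cut sets → 7 cut set(s).
Utility feed inoperative [AND]: one cut set from each child combined → 1 × 1 × 1 × 1 = 1 cut set(s).
Bus B down [AND]: one cut set from each child combined → 1 × 1 = 1 cut set(s).
UPS chain 2 inoperative [OR]: union of children's cut sets → 9 cut set(s).
Data center power outage [OR]: union of children's cut sets → 10 cut set(s).
Minimal cut sets: {Forward rectifier degraded, Static switch is down}; {B UPS module is inoperative}; {Utility transformer is out}; {Forward diesel generator is inoperative}; {Battery string fails}; {PDU faulted}; {Breaker degraded}; {Automatic transfer switch lost, Fuel pump degraded, Rectifier 2 lost, Static switch 2 trips, Upper UPS module 2 offline}; {#1 utility transformer 2 malfunctions}; {North diesel generator 2 is down}.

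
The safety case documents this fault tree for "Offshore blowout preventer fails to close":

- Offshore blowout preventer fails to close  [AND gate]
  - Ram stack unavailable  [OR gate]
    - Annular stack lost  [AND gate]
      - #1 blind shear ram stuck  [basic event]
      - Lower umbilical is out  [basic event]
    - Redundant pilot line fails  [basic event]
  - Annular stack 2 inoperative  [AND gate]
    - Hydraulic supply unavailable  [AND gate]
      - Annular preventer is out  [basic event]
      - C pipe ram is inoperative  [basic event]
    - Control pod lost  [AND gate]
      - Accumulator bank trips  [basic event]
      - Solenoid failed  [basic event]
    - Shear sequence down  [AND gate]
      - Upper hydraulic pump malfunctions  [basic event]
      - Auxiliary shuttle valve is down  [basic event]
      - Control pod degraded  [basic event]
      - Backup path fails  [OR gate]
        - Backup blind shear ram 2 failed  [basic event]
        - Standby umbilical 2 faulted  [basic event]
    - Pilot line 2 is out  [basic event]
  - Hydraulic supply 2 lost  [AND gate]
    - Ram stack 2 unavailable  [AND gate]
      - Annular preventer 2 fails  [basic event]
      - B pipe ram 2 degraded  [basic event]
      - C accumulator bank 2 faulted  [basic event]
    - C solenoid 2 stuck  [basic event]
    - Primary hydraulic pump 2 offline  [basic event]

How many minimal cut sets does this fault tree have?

4

Annular stack lost [AND]: one cut set from each child combined → 1 × 1 = 1 cut set(s).
Ram stack unavailable [OR]: union of children's cut sets → 2 cut set(s).
Hydraulic supply unavailable [AND]: one cut set from each child combined → 1 × 1 = 1 cut set(s).
Control pod lost [AND]: one cut set from each child combined → 1 × 1 = 1 cut set(s).
Backup path fails [OR]: union of children's cut sets → 2 cut set(s).
Shear sequence down [AND]: one cut set from each child combined → 1 × 1 × 1 × 2 = 2 cut set(s).
Annular stack 2 inoperative [AND]: one cut set from each child combined → 1 × 1 × 2 × 1 = 2 cut set(s).
Ram stack 2 unavailable [AND]: one cut set from each child combined → 1 × 1 × 1 = 1 cut set(s).
Hydraulic supply 2 lost [AND]: one cut set from each child combined → 1 × 1 × 1 = 1 cut set(s).
Offshore blowout preventer fails to close [AND]: one cut set from each child combined → 2 × 2 × 1 = 4 cut set(s).
Minimal cut sets: {#1 blind shear ram stuck, Accumulator bank trips, Annular preventer 2 fails, Annular preventer is out, Auxiliary shuttle valve is down, B pipe ram 2 degraded, Backup blind shear ram 2 failed, C accumulator bank 2 faulted, C pipe ram is inoperative, C solenoid 2 stuck, Control pod degraded, Lower umbilical is out, Pilot line 2 is out, Primary hydraulic pump 2 offline, Solenoid failed, Upper hydraulic pump malfunctions}; {#1 blind shear ram stuck, Accumulator bank trips, Annular preventer 2 fails, Annular preventer is out, Auxiliary shuttle valve is down, B pipe ram 2 degraded, C accumulator bank 2 faulted, C pipe ram is inoperative, C solenoid 2 stuck, Control pod degraded, Lower umbilical is out, Pilot line 2 is out, Primary hydraulic pump 2 offline, Solenoid failed, Standby umbilical 2 faulted, Upper hydraulic pump malfunctions}; {Accumulator bank trips, Annular preventer 2 fails, Annular preventer is out, Auxiliary shuttle valve is down, B pipe ram 2 degraded, Backup blind shear ram 2 failed, C accumulator bank 2 faulted, C pipe ram is inoperative, C solenoid 2 stuck, Control pod degraded, Pilot line 2 is out, Primary hydraulic pump 2 offline, Redundant pilot line fails, Solenoid failed, Upper hydraulic pump malfunctions}; {Accumulator bank trips, Annular preventer 2 fails, Annular preventer is out, Auxiliary shuttle valve is down, B pipe ram 2 degraded, C accumulator bank 2 faulted, C pipe ram is inoperative, C solenoid 2 stuck, Control pod degraded, Pilot line 2 is out, Primary hydraulic pump 2 offline, Redundant pilot line fails, Solenoid failed, Standby umbilical 2 faulted, Upper hydraulic pump malfunctions}.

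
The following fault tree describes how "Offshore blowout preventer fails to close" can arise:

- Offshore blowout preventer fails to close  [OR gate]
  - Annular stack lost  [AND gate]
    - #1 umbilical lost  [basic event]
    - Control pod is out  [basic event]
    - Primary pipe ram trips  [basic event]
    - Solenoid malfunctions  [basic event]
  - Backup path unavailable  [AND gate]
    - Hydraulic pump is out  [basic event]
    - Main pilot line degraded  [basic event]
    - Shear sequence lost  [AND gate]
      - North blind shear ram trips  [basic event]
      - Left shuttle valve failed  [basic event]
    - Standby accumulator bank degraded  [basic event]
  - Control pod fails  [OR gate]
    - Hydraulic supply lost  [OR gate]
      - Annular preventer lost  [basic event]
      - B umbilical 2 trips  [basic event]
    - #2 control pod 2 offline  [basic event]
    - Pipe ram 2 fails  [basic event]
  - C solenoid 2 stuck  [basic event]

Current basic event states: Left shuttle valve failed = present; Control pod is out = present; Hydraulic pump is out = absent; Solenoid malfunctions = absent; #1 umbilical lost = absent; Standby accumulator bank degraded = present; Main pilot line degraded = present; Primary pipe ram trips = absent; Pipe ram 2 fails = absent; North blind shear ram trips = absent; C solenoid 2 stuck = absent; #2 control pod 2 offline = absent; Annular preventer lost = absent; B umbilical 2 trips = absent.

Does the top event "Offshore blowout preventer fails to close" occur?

No

Annular stack lost [AND]: #1 umbilical lost=not, Control pod is out=occurs, Primary pipe ram trips=not, Solenoid malfunctions=not → not all inputs occur → does not occur.
Shear sequence lost [AND]: North blind shear ram trips=not, Left shuttle valve failed=occurs → not all inputs occur → does not occur.
Backup path unavailable [AND]: Hydraulic pump is out=not, Main pilot line degraded=occurs, Shear sequence lost=not, Standby accumulator bank degraded=occurs → not all inputs occur → does not occur.
Hydraulic supply lost [OR]: Annular preventer lost=not, B umbilical 2 trips=not → no input occurs → does not occur.
Control pod fails [OR]: Hydraulic supply lost=not, #2 control pod 2 offline=not, Pipe ram 2 fails=not → no input occurs → does not occur.
Offshore blowout preventer fails to close [OR]: Annular stack lost=not, Backup path unavailable=not, Control pod fails=not, C solenoid 2 stuck=not → no input occurs → does not occur.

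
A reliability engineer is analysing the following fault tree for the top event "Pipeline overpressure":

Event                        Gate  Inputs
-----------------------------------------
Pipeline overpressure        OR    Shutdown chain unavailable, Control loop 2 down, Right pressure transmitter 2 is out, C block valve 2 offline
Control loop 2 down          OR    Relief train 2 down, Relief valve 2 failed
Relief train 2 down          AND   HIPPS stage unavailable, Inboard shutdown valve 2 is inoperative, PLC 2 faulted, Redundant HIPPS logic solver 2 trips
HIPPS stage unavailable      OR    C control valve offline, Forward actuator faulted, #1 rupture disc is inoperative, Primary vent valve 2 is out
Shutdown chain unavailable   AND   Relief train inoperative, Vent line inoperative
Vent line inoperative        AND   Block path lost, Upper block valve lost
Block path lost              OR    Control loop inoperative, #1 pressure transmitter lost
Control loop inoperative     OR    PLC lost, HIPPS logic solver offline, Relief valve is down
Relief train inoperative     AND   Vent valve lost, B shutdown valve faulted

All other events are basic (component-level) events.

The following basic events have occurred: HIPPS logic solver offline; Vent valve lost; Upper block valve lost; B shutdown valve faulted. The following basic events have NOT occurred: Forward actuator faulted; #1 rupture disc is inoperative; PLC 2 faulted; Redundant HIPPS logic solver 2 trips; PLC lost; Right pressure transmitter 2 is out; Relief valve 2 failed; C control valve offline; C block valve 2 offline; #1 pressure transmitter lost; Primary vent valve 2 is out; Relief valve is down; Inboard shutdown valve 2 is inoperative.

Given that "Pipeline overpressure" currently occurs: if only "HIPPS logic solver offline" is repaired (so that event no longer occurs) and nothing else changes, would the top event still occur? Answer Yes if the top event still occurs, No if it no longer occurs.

Counterfactual: set "HIPPS logic solver offline" to not occurred.
Relief train inoperative [AND]: Vent valve lost=occurs, B shutdown valve faulted=occurs → all inputs occur → occurs.
Control loop inoperative [OR]: PLC lost=not, HIPPS logic solver offline=not, Relief valve is down=not → no input occurs → does not occur.
Block path lost [OR]: Control loop inoperative=not, #1 pressure transmitter lost=not → no input occurs → does not occur.
Vent line inoperative [AND]: Block path lost=not, Upper block valve lost=occurs → not all inputs occur → does not occur.
Shutdown chain unavailable [AND]: Relief train inoperative=occurs, Vent line inoperative=not → not all inputs occur → does not occur.
HIPPS stage unavailable [OR]: C control valve offline=not, Forward actuator faulted=not, #1 rupture disc is inoperative=not, Primary vent valve 2 is out=not → no input occurs → does not occur.
Relief train 2 down [AND]: HIPPS stage unavailable=not, Inboard shutdown valve 2 is inoperative=not, PLC 2 faulted=not, Redundant HIPPS logic solver 2 trips=not → not all inputs occur → does not occur.
Control loop 2 down [OR]: Relief train 2 down=not, Relief valve 2 failed=not → no input occurs → does not occur.
Pipeline overpressure [OR]: Shutdown chain unavailable=not, Control loop 2 down=not, Right pressure transmitter 2 is out=not, C block valve 2 offline=not → no input occurs → does not occur.

No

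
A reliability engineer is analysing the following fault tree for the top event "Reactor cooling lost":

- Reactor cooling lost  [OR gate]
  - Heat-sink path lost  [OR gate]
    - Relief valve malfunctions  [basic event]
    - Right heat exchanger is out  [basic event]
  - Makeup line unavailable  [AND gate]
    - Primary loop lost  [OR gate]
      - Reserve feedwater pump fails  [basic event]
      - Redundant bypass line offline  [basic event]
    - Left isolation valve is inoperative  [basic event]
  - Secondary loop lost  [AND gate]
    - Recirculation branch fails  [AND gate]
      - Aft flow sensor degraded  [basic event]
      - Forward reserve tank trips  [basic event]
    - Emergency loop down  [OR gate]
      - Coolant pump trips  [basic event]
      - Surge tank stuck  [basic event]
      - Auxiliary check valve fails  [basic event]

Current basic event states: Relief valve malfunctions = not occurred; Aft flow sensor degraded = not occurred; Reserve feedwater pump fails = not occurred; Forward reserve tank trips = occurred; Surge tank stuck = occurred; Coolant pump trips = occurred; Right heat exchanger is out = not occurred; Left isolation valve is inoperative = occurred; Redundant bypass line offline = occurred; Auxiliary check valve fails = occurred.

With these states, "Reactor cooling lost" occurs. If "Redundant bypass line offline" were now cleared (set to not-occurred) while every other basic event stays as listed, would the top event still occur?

No

Counterfactual: set "Redundant bypass line offline" to not occurred.
Heat-sink path lost [OR]: Relief valve malfunctions=not, Right heat exchanger is out=not → no input occurs → does not occur.
Primary loop lost [OR]: Reserve feedwater pump fails=not, Redundant bypass line offline=not → no input occurs → does not occur.
Makeup line unavailable [AND]: Primary loop lost=not, Left isolation valve is inoperative=occurs → not all inputs occur → does not occur.
Recirculation branch fails [AND]: Aft flow sensor degraded=not, Forward reserve tank trips=occurs → not all inputs occur → does not occur.
Emergency loop down [OR]: Coolant pump trips=occurs, Surge tank stuck=occurs, Auxiliary check valve fails=occurs → at least one input occurs → occurs.
Secondary loop lost [AND]: Recirculation branch fails=not, Emergency loop down=occurs → not all inputs occur → does not occur.
Reactor cooling lost [OR]: Heat-sink path lost=not, Makeup line unavailable=not, Secondary loop lost=not → no input occurs → does not occur.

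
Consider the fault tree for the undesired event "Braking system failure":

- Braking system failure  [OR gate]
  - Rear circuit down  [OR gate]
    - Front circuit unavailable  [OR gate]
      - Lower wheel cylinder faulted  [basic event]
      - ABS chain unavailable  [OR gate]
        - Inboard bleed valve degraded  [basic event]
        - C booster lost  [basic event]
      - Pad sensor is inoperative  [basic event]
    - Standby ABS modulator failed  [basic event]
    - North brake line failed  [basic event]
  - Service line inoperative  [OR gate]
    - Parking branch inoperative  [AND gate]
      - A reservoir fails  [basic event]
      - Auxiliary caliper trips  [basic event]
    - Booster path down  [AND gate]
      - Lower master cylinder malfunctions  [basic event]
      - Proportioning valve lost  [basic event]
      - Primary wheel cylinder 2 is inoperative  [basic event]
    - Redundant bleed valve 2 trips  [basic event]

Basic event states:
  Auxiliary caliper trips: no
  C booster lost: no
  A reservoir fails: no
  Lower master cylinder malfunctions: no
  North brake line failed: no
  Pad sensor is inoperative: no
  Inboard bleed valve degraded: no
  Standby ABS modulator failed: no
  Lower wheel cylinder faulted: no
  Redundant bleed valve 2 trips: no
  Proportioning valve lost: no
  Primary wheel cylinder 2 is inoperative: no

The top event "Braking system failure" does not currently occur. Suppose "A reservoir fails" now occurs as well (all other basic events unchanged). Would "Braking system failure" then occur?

Counterfactual: set "A reservoir fails" to occurred.
ABS chain unavailable [OR]: Inboard bleed valve degraded=not, C booster lost=not → no input occurs → does not occur.
Front circuit unavailable [OR]: Lower wheel cylinder faulted=not, ABS chain unavailable=not, Pad sensor is inoperative=not → no input occurs → does not occur.
Rear circuit down [OR]: Front circuit unavailable=not, Standby ABS modulator failed=not, North brake line failed=not → no input occurs → does not occur.
Parking branch inoperative [AND]: A reservoir fails=occurs, Auxiliary caliper trips=not → not all inputs occur → does not occur.
Booster path down [AND]: Lower master cylinder malfunctions=not, Proportioning valve lost=not, Primary wheel cylinder 2 is inoperative=not → not all inputs occur → does not occur.
Service line inoperative [OR]: Parking branch inoperative=not, Booster path down=not, Redundant bleed valve 2 trips=not → no input occurs → does not occur.
Braking system failure [OR]: Rear circuit down=not, Service line inoperative=not → no input occurs → does not occur.

No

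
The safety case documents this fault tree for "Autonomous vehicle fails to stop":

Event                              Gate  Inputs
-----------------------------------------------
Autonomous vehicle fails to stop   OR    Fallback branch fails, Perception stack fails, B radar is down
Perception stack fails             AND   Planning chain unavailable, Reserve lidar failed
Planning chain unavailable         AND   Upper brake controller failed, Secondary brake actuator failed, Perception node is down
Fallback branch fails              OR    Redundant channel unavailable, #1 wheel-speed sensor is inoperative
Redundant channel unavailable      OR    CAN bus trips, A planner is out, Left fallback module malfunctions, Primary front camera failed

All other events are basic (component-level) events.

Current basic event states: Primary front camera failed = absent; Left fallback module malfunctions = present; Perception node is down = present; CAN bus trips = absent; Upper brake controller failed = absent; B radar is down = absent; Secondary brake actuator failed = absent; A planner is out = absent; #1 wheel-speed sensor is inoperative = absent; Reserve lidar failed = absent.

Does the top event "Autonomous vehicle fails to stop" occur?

Redundant channel unavailable [OR]: CAN bus trips=not, A planner is out=not, Left fallback module malfunctions=occurs, Primary front camera failed=not → at least one input occurs → occurs.
Fallback branch fails [OR]: Redundant channel unavailable=occurs, #1 wheel-speed sensor is inoperative=not → at least one input occurs → occurs.
Planning chain unavailable [AND]: Upper brake controller failed=not, Secondary brake actuator failed=not, Perception node is down=occurs → not all inputs occur → does not occur.
Perception stack fails [AND]: Planning chain unavailable=not, Reserve lidar failed=not → not all inputs occur → does not occur.
Autonomous vehicle fails to stop [OR]: Fallback branch fails=occurs, Perception stack fails=not, B radar is down=not → at least one input occurs → occurs.

Yes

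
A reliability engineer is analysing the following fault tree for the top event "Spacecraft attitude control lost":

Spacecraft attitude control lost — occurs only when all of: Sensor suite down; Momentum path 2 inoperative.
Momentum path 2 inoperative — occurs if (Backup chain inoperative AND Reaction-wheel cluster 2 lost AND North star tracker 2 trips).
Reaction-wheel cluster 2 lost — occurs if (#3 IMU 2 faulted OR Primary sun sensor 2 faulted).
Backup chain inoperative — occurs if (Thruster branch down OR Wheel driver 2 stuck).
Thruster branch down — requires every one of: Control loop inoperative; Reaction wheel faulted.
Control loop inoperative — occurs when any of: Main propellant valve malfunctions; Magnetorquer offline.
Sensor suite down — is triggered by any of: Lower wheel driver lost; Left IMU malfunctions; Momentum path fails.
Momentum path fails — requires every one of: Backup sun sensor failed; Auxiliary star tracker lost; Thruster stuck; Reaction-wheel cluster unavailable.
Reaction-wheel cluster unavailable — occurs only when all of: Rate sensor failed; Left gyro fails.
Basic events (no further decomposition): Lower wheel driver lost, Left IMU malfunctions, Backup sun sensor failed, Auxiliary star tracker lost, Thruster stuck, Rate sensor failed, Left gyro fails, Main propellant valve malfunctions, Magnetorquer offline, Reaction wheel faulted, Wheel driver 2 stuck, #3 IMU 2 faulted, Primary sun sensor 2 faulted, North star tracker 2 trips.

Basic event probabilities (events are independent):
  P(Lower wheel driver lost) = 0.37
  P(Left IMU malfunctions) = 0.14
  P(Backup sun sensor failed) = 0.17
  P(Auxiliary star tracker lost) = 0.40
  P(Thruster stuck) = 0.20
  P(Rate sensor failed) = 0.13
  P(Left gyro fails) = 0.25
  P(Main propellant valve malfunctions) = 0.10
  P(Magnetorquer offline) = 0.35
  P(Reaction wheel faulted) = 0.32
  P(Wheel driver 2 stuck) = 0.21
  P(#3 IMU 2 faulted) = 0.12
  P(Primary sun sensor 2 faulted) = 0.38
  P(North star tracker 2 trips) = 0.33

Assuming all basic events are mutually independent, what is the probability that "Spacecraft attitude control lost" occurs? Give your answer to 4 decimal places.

P(Reaction-wheel cluster unavailable) [AND] = 0.13 × 0.25 = 0.032500
P(Momentum path fails) [AND] = 0.17 × 0.40 × 0.20 × 0.032500 = 0.000442
P(Sensor suite down) [OR] = 1 − (1−0.37) × (1−0.14) × (1−0.000442) = 0.458439
P(Control loop inoperative) [OR] = 1 − (1−0.10) × (1−0.35) = 0.415000
P(Thruster branch down) [AND] = 0.415000 × 0.32 = 0.132800
P(Backup chain inoperative) [OR] = 1 − (1−0.132800) × (1−0.21) = 0.314912
P(Reaction-wheel cluster 2 lost) [OR] = 1 − (1−0.12) × (1−0.38) = 0.454400
P(Momentum path 2 inoperative) [AND] = 0.314912 × 0.454400 × 0.33 = 0.047222
P(Spacecraft attitude control lost) [AND] = 0.458439 × 0.047222 = 0.021648
Rounded to 4 decimal places: P(Spacecraft attitude control lost) ≈ 0.0216.

0.0216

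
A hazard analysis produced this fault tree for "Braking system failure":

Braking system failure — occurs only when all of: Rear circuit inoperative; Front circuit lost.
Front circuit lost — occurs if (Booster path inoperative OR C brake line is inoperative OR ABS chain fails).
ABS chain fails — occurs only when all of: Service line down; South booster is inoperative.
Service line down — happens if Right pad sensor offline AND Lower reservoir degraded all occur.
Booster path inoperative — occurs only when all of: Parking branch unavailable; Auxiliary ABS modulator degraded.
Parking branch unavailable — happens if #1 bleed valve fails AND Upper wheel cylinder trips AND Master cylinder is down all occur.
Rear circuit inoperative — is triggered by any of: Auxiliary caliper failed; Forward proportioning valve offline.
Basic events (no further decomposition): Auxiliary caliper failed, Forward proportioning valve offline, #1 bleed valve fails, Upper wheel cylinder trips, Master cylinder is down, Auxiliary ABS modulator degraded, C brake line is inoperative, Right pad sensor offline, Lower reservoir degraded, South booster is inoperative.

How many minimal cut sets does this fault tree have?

Rear circuit inoperative [OR]: union of children's cut sets → 2 cut set(s).
Parking branch unavailable [AND]: one cut set from each child combined → 1 × 1 × 1 = 1 cut set(s).
Booster path inoperative [AND]: one cut set from each child combined → 1 × 1 = 1 cut set(s).
Service line down [AND]: one cut set from each child combined → 1 × 1 = 1 cut set(s).
ABS chain fails [AND]: one cut set from each child combined → 1 × 1 = 1 cut set(s).
Front circuit lost [OR]: union of children's cut sets → 3 cut set(s).
Braking system failure [AND]: one cut set from each child combined → 2 × 3 = 6 cut set(s).
Minimal cut sets: {#1 bleed valve fails, Auxiliary ABS modulator degraded, Auxiliary caliper failed, Master cylinder is down, Upper wheel cylinder trips}; {Auxiliary caliper failed, C brake line is inoperative}; {Auxiliary caliper failed, Lower reservoir degraded, Right pad sensor offline, South booster is inoperative}; {#1 bleed valve fails, Auxiliary ABS modulator degraded, Forward proportioning valve offline, Master cylinder is down, Upper wheel cylinder trips}; {C brake line is inoperative, Forward proportioning valve offline}; {Forward proportioning valve offline, Lower reservoir degraded, Right pad sensor offline, South booster is inoperative}.

6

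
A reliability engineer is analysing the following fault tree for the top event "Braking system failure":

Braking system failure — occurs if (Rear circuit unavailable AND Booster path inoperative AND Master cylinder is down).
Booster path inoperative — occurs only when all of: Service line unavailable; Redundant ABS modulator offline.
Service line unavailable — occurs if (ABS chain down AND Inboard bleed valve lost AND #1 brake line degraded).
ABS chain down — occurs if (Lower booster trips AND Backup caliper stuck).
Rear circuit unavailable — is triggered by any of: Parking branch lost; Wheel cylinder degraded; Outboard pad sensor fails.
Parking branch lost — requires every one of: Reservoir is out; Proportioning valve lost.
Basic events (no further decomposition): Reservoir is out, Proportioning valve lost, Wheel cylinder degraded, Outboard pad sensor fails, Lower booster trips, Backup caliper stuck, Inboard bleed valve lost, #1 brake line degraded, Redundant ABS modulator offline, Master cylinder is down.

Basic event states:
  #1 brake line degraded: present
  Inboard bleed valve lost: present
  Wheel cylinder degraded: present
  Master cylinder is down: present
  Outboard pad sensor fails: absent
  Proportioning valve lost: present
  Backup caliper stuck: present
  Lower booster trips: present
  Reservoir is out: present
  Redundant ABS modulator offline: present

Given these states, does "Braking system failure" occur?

Yes

Parking branch lost [AND]: Reservoir is out=occurs, Proportioning valve lost=occurs → all inputs occur → occurs.
Rear circuit unavailable [OR]: Parking branch lost=occurs, Wheel cylinder degraded=occurs, Outboard pad sensor fails=not → at least one input occurs → occurs.
ABS chain down [AND]: Lower booster trips=occurs, Backup caliper stuck=occurs → all inputs occur → occurs.
Service line unavailable [AND]: ABS chain down=occurs, Inboard bleed valve lost=occurs, #1 brake line degraded=occurs → all inputs occur → occurs.
Booster path inoperative [AND]: Service line unavailable=occurs, Redundant ABS modulator offline=occurs → all inputs occur → occurs.
Braking system failure [AND]: Rear circuit unavailable=occurs, Booster path inoperative=occurs, Master cylinder is down=occurs → all inputs occur → occurs.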